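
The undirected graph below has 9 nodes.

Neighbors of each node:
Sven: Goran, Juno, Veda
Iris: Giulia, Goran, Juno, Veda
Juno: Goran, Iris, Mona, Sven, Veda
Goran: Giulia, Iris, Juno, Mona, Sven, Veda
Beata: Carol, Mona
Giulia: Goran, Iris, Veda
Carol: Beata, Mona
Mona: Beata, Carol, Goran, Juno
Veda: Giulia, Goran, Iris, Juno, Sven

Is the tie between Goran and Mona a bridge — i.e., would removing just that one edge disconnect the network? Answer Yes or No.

Even without that edge, Goran still reaches Mona via Goran – Juno – Mona, so the network stays connected. Not a bridge.

No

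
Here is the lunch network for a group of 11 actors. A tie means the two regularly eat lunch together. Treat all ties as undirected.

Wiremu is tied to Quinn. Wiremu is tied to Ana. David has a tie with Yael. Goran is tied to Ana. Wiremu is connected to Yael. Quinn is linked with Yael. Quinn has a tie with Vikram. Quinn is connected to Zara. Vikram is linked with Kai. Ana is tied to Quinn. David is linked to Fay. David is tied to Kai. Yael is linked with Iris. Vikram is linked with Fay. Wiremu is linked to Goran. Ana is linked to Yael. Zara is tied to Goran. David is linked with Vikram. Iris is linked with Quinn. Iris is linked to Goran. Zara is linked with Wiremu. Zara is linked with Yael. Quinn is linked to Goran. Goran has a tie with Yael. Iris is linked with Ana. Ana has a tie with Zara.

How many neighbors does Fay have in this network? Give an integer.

Fay is directly tied to David and Vikram. That is 2 neighbors, so the degree of Fay is 2.

2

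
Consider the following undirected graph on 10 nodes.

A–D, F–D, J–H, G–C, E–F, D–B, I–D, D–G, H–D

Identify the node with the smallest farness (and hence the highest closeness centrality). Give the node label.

Farness (sum of distances to all others) for each node — A:20, B:20, C:26, D:12, E:26, F:18, G:18, H:18, I:20, J:26.
The smallest farness is 12, for D, so D has the highest closeness.

D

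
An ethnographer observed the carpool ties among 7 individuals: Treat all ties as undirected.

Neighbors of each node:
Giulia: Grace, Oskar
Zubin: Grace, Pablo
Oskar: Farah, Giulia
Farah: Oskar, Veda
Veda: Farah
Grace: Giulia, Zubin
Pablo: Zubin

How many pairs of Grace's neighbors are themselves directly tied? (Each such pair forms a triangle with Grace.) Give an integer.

0

Grace's neighbors are Giulia and Zubin, but none of them are tied to each other, so no triangle contains Grace.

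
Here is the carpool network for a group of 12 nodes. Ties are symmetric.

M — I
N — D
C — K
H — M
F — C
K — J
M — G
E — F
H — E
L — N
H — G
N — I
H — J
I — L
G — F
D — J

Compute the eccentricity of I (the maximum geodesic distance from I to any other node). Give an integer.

Distances from I: C:4, D:2, E:3, F:3, G:2, H:2, J:3, K:4, L:1, M:1, N:1.
The largest is 4 (to K and C), so the eccentricity of I is 4.

4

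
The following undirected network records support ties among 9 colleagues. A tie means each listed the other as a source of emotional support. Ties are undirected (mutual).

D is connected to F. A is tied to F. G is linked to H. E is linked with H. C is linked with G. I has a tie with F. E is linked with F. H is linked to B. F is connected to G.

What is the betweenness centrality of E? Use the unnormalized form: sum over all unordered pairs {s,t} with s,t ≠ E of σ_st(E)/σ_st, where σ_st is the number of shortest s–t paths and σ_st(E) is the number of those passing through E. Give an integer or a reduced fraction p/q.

Pairs whose geodesics pass through E — F–B: 1/2; F–H: 1/2; I–B: 1/2; I–H: 1/2; D–B: 1/2; D–H: 1/2; B–A: 1/2; H–A: 1/2.
All other pairs contribute 0.
Summing the contributions gives betweenness(E) = 4.

4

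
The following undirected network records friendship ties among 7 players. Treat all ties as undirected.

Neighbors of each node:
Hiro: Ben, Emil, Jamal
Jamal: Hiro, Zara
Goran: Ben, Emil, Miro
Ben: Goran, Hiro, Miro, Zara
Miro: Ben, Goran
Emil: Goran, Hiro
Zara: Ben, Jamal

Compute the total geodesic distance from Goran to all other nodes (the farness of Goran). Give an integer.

10

Distances from Goran: Ben:1, Emil:1, Hiro:2, Jamal:3, Miro:1, Zara:2.
Sum = 1 + 1 + 2 + 3 + 1 + 2 = 10.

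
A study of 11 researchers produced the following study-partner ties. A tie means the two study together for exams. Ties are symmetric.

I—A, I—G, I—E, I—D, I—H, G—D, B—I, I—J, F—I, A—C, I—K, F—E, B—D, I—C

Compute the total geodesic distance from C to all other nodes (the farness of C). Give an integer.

18

Distances from C: A:1, B:2, D:2, E:2, F:2, G:2, H:2, I:1, J:2, K:2.
Sum = 1 + 2 + 2 + 2 + 2 + 2 + 2 + 1 + 2 + 2 = 18.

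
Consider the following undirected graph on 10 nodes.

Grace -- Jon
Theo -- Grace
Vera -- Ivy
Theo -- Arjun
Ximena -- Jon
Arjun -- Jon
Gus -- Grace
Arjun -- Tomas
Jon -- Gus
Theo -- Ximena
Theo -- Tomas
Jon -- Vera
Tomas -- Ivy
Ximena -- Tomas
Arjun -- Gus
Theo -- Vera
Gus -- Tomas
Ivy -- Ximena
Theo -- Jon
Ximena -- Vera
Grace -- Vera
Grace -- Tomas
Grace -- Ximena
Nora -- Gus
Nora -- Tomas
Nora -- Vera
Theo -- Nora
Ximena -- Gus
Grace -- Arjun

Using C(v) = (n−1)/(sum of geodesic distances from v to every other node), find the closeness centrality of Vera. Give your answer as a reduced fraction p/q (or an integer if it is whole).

Distances from Vera: Arjun:2, Grace:1, Gus:2, Ivy:1, Jon:1, Nora:1, Theo:1, Tomas:2, Ximena:1. Sum = 12.
n = 10, so closeness = 9/12 = 3/4.

3/4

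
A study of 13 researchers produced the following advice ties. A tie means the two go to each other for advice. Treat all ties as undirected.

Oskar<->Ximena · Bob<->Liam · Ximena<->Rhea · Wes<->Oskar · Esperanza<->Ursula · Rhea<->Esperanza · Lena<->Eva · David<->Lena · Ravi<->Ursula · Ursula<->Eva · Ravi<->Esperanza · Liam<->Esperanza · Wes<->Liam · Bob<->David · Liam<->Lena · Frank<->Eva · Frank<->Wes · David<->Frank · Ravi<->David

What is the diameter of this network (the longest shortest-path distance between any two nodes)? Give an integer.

4

Eccentricity of each node (its greatest distance to any other): Bob:4, David:4, Esperanza:3, Eva:4, Frank:4, Lena:4, Liam:3, Oskar:4, Ravi:4, Rhea:4, Ursula:4, Wes:3, Ximena:4.
The maximum eccentricity is 4, realized for instance by the pair Bob–Ximena via Bob – Liam – Wes – Oskar – Ximena. So the diameter is 4.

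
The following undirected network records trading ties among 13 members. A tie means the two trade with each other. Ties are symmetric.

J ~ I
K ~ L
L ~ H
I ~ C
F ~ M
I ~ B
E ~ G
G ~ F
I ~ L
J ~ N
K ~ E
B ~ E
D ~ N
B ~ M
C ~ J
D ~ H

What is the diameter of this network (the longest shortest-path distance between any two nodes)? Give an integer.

6

Eccentricity of each node (its greatest distance to any other): B:4, C:4, D:6, E:4, F:6, G:5, H:5, I:3, J:4, K:4, L:4, M:5, N:5.
The maximum eccentricity is 6, realized for instance by the pair D–F via D – H – L – K – E – G – F. So the diameter is 6.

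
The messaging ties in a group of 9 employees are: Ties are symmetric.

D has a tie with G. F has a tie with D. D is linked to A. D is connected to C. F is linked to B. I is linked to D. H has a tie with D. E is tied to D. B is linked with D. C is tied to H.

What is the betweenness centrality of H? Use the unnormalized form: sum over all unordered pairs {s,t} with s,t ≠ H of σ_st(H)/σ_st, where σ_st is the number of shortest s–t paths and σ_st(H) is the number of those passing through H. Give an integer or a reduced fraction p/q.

0

No shortest path between any pair of other nodes passes through H.
Summing the contributions gives betweenness(H) = 0.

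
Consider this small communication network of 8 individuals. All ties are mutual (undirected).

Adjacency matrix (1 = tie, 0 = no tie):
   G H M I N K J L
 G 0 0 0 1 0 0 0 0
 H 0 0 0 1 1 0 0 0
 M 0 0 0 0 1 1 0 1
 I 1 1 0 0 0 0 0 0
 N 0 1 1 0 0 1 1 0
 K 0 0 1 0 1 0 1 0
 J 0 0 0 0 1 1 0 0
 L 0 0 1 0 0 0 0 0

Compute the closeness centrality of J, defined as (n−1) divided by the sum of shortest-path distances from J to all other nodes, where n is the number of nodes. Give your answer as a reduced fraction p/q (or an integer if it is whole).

Distances from J: G:4, H:2, I:3, K:1, L:3, M:2, N:1. Sum = 16.
n = 8, so closeness = 7/16.

7/16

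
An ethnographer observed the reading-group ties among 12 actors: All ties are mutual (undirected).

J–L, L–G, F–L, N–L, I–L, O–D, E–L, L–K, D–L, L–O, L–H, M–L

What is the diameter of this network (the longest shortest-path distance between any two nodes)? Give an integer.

Eccentricity of each node (its greatest distance to any other): D:2, E:2, F:2, G:2, H:2, I:2, J:2, K:2, L:1, M:2, N:2, O:2.
The maximum eccentricity is 2, realized for instance by the pair N–K via N – L – K. So the diameter is 2.

2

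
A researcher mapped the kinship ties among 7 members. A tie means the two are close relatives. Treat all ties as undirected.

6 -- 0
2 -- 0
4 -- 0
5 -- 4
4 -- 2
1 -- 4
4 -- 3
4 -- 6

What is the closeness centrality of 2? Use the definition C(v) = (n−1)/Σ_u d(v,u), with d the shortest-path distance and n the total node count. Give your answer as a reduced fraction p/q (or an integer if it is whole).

Distances from 2: 0:1, 1:2, 3:2, 4:1, 5:2, 6:2. Sum = 10.
n = 7, so closeness = 6/10 = 3/5.

3/5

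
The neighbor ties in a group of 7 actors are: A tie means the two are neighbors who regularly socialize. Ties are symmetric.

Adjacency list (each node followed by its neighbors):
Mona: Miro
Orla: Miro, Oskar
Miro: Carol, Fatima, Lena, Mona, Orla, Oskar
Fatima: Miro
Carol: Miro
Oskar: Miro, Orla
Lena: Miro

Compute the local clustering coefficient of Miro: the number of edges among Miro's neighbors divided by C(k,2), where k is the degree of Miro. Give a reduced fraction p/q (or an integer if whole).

1/15

Miro's neighbors: Carol, Fatima, Lena, Mona, Orla, and Oskar (k = 6).
Possible neighbor pairs: C(6,2) = 15. Edges among them: Orla–Oskar → e = 1.
Clustering(Miro) = 1/15.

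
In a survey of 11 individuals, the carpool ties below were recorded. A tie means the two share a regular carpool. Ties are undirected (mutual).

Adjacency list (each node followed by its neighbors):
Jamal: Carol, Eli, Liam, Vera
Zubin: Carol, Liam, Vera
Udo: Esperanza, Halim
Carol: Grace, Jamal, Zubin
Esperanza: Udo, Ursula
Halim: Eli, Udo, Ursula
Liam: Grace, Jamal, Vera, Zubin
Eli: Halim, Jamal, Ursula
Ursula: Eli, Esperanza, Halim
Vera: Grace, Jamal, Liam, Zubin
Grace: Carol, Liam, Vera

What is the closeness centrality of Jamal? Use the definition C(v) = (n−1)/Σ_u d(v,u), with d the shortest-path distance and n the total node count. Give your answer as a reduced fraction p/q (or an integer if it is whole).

5/9

Distances from Jamal: Carol:1, Eli:1, Esperanza:3, Grace:2, Halim:2, Liam:1, Udo:3, Ursula:2, Vera:1, Zubin:2. Sum = 18.
n = 11, so closeness = 10/18 = 5/9.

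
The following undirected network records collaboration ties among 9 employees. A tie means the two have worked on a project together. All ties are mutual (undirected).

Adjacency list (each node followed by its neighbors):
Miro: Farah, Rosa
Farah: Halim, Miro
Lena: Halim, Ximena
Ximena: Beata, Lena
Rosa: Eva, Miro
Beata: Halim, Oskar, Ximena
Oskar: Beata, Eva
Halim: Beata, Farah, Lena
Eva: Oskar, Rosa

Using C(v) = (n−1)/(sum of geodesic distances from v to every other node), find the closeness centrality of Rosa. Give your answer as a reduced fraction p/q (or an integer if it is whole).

2/5

Distances from Rosa: Beata:3, Eva:1, Farah:2, Halim:3, Lena:4, Miro:1, Oskar:2, Ximena:4. Sum = 20.
n = 9, so closeness = 8/20 = 2/5.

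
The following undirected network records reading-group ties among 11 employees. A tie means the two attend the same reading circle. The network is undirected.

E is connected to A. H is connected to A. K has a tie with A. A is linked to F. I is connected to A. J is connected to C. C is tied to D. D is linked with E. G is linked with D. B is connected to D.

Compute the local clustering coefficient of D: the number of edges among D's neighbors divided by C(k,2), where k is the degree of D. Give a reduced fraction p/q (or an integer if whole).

0

D's neighbors: B, C, E, and G (k = 4).
Possible neighbor pairs: C(4,2) = 6. Edges among them: none → e = 0.
Clustering(D) = 0/6 = 0.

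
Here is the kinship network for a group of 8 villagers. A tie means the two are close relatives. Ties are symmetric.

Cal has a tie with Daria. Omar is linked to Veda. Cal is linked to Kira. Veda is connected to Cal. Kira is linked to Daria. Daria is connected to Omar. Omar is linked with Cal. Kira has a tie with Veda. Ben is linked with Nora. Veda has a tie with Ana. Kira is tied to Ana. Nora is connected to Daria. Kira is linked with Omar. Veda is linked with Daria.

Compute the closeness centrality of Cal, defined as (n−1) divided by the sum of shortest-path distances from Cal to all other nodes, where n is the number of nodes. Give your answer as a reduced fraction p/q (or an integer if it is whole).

Distances from Cal: Ana:2, Ben:3, Daria:1, Kira:1, Nora:2, Omar:1, Veda:1. Sum = 11.
n = 8, so closeness = 7/11.

7/11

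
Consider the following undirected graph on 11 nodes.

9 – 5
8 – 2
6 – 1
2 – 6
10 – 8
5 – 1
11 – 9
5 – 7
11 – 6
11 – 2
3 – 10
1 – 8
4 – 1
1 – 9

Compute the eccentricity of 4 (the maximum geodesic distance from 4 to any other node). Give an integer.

Distances from 4: 1:1, 2:3, 3:4, 5:2, 6:2, 7:3, 8:2, 9:2, 10:3, 11:3.
The largest is 4 (to 3), so the eccentricity of 4 is 4.

4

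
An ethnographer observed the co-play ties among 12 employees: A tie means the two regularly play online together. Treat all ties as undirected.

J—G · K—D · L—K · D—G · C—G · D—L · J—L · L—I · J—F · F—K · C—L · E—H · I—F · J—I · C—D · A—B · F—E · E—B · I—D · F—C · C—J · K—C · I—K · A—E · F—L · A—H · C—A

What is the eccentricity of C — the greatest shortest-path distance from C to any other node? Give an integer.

Distances from C: A:1, B:2, D:1, E:2, F:1, G:1, H:2, I:2, J:1, K:1, L:1.
The largest is 2 (to E, H, B, and I), so the eccentricity of C is 2.

2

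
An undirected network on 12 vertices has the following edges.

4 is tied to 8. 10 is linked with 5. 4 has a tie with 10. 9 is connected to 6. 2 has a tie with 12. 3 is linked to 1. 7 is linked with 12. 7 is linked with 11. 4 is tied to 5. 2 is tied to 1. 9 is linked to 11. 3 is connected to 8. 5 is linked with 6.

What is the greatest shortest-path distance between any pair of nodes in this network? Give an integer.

Eccentricity of each node (its greatest distance to any other): 1:5, 2:5, 3:5, 4:5, 5:5, 6:5, 7:5, 8:5, 9:5, 10:6, 11:5, 12:6.
The maximum eccentricity is 6, realized for instance by the pair 10–12 via 10 – 4 – 8 – 3 – 1 – 2 – 12. So the diameter is 6.

6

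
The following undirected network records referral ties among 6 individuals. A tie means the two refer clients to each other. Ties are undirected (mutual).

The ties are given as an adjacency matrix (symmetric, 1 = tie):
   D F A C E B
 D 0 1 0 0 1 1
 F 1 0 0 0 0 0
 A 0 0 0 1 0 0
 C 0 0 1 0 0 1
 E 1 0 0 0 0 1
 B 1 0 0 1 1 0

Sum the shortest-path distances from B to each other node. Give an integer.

7

Distances from B: A:2, C:1, D:1, E:1, F:2.
Sum = 2 + 1 + 1 + 1 + 2 = 7.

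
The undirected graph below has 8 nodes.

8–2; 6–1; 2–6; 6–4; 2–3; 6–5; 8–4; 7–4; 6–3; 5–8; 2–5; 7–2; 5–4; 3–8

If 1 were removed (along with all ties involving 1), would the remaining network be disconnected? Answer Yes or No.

No

Even without 1, every remaining node can still reach every other (the residual graph is connected), so 1 is not a cut vertex.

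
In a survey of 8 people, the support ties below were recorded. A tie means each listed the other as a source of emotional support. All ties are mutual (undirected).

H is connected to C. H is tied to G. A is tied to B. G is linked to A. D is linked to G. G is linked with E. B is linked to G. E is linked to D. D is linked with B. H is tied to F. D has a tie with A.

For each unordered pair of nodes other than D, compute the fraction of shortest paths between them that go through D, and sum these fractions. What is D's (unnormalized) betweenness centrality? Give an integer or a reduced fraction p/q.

Pairs whose geodesics pass through D — E–A: 1/2; E–B: 1/2.
All other pairs contribute 0.
Summing the contributions gives betweenness(D) = 1.

1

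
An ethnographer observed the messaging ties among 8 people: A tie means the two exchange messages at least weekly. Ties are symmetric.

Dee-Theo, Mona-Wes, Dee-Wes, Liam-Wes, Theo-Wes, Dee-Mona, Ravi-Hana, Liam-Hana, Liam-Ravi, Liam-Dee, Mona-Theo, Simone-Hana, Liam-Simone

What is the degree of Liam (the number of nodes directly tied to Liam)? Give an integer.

5

Liam is directly tied to Dee, Hana, Ravi, Simone, and Wes. That is 5 neighbors, so the degree of Liam is 5.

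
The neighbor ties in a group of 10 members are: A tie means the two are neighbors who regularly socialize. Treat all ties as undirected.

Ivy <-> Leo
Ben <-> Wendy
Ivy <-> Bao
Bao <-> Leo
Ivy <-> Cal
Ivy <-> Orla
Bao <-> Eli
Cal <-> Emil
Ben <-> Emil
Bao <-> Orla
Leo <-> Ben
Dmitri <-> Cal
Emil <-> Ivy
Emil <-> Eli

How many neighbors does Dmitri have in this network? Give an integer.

Dmitri is directly tied to Cal. That is 1 neighbor, so the degree of Dmitri is 1.

1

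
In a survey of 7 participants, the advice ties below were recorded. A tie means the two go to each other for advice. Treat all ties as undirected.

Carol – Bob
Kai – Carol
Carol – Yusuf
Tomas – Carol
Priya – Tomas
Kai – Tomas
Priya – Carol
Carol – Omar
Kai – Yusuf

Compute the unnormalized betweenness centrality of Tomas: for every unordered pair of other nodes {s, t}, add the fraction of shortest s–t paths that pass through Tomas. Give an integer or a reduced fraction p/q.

Pairs whose geodesics pass through Tomas — Kai–Priya: 1/2.
All other pairs contribute 0.
Summing the contributions gives betweenness(Tomas) = 1/2.

1/2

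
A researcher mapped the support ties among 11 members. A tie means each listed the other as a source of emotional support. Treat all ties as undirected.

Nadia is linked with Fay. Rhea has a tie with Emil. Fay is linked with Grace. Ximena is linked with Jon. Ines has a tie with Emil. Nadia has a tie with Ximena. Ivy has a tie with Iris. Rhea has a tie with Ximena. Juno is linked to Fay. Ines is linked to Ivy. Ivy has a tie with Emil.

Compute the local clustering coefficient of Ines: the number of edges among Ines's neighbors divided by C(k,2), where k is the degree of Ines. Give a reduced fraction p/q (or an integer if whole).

Ines's neighbors: Emil and Ivy (k = 2).
Possible neighbor pairs: C(2,2) = 1. Edges among them: Emil–Ivy → e = 1.
Clustering(Ines) = 1/1.

1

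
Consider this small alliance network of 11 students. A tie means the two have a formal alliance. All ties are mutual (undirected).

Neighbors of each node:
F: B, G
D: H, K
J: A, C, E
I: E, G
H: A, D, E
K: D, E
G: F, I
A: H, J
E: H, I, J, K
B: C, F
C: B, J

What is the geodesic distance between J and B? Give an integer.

One shortest route is J – C – B, which uses 2 edges, and J and B are not directly tied, so nothing shorter exists. So d(J,B) = 2.

2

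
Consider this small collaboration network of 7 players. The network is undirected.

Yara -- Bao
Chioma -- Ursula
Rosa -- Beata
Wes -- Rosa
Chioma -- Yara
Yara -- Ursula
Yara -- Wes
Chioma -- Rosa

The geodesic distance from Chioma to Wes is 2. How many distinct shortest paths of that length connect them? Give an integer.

The shortest distance is 2. The length-2 paths are: Chioma–Yara–Wes; Chioma–Rosa–Wes.
That gives 2 distinct shortest paths.

2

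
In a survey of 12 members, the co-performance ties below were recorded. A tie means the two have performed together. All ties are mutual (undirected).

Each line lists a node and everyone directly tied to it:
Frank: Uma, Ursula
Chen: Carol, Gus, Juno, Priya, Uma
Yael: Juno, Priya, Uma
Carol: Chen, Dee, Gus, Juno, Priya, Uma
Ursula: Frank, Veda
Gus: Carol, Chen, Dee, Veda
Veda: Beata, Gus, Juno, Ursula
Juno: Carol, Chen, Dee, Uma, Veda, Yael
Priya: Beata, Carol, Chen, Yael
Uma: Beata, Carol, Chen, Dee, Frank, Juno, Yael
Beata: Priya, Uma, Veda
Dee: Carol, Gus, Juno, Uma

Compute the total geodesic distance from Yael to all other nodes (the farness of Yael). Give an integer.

Distances from Yael: Beata:2, Carol:2, Chen:2, Dee:2, Frank:2, Gus:3, Juno:1, Priya:1, Uma:1, Ursula:3, Veda:2.
Sum = 2 + 2 + 2 + 2 + 2 + 3 + 1 + 1 + 1 + 3 + 2 = 21.

21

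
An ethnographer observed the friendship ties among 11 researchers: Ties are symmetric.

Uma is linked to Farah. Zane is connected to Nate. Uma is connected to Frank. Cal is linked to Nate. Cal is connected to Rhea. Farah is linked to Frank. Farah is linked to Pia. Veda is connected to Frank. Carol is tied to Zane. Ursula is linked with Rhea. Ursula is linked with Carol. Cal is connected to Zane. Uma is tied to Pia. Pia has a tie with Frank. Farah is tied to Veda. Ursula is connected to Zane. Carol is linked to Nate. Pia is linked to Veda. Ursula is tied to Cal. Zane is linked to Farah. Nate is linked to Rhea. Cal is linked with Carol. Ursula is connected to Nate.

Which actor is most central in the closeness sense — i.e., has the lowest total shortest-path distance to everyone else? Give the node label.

Farness (sum of distances to all others) for each node — Cal:19, Carol:20, Farah:16, Frank:22, Nate:19, Pia:22, Rhea:26, Uma:23, Ursula:19, Veda:23, Zane:15.
The smallest farness is 15, for Zane, so Zane has the highest closeness.

Zane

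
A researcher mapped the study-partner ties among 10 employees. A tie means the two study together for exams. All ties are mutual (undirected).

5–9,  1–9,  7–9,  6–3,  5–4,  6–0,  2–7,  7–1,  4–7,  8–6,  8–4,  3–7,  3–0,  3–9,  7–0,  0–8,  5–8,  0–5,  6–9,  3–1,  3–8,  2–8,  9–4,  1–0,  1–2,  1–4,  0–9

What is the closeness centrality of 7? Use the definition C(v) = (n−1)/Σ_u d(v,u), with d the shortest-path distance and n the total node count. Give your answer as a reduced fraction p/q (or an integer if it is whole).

Distances from 7: 0:1, 1:1, 2:1, 3:1, 4:1, 5:2, 6:2, 8:2, 9:1. Sum = 12.
n = 10, so closeness = 9/12 = 3/4.

3/4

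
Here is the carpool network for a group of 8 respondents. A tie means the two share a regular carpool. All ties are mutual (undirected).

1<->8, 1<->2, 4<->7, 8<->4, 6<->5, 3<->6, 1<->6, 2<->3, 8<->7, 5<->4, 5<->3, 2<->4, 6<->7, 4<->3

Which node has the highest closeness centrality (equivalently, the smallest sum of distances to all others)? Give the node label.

Farness (sum of distances to all others) for each node — 1:11, 2:11, 3:10, 4:9, 5:11, 6:10, 7:11, 8:11.
The smallest farness is 9, for 4, so 4 has the highest closeness.

4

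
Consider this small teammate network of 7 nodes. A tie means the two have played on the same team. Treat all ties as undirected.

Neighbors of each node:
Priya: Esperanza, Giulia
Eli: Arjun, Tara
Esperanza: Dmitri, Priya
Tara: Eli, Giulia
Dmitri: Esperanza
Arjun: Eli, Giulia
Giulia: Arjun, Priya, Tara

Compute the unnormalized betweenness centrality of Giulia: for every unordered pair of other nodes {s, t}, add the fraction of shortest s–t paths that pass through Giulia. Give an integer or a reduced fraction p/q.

19/2

Pairs whose geodesics pass through Giulia — Priya–Arjun: 1; Priya–Tara: 1; Priya–Eli: 2/2; Esperanza–Arjun: 1; Esperanza–Tara: 1; Esperanza–Eli: 2/2; Dmitri–Arjun: 1; Dmitri–Tara: 1; Dmitri–Eli: 2/2; Arjun–Tara: 1/2.
All other pairs contribute 0.
Summing the contributions gives betweenness(Giulia) = 19/2.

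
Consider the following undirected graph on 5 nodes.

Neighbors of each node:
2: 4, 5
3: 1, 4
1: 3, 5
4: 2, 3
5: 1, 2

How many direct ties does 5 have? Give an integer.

5 is directly tied to 1 and 2. That is 2 neighbors, so the degree of 5 is 2.

2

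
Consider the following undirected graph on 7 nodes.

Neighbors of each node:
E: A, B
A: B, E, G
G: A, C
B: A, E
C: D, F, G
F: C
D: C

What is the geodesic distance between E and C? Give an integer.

3

One shortest route is E – A – G – C, which uses 3 edges, and at distance 2 from E we only reach {G}, which does not include C. So d(E,C) = 3.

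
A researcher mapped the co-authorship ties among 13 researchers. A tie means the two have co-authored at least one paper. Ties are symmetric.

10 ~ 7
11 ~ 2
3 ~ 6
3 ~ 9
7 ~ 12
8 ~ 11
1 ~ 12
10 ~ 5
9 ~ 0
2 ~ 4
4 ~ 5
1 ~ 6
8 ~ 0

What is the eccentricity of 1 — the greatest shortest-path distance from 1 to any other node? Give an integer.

6

Distances from 1: 0:4, 2:6, 3:2, 4:5, 5:4, 6:1, 7:2, 8:5, 9:3, 10:3, 11:6, 12:1.
The largest is 6 (to 11 and 2), so the eccentricity of 1 is 6.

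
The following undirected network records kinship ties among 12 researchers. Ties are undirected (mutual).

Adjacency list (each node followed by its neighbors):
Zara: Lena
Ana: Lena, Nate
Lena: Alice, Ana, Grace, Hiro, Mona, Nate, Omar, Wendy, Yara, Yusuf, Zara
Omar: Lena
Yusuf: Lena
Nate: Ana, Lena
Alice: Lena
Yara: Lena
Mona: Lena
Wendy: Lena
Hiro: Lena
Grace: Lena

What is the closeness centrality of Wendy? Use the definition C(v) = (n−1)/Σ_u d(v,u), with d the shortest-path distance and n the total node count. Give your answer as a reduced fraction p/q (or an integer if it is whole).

11/21

Distances from Wendy: Alice:2, Ana:2, Grace:2, Hiro:2, Lena:1, Mona:2, Nate:2, Omar:2, Yara:2, Yusuf:2, Zara:2. Sum = 21.
n = 12, so closeness = 11/21.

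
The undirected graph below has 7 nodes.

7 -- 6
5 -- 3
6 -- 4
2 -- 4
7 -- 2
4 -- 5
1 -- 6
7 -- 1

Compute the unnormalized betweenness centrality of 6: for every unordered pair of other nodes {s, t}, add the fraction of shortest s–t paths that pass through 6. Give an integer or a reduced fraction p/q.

Pairs whose geodesics pass through 6 — 4–7: 1/2; 4–1: 1; 5–7: 1/2; 5–1: 1; 7–3: 1/2; 3–1: 1.
All other pairs contribute 0.
Summing the contributions gives betweenness(6) = 9/2.

9/2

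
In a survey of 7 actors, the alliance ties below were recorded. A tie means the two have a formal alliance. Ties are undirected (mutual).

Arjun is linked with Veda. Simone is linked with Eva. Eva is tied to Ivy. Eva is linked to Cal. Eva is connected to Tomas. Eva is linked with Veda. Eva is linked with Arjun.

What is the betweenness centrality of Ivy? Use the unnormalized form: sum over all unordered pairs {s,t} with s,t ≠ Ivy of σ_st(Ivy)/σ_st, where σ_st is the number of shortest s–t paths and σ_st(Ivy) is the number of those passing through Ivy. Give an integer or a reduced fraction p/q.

No shortest path between any pair of other nodes passes through Ivy.
Summing the contributions gives betweenness(Ivy) = 0.

0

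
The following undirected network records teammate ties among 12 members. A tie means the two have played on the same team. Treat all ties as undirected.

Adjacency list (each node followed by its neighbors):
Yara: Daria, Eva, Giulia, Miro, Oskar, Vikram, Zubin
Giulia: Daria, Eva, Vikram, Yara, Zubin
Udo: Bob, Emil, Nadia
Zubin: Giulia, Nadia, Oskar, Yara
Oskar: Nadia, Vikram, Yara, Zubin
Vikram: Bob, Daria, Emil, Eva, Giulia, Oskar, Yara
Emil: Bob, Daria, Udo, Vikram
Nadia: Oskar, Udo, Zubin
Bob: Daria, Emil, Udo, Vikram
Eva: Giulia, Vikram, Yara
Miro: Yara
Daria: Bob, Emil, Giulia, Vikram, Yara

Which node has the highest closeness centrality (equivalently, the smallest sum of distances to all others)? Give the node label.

Vikram

Farness (sum of distances to all others) for each node — Bob:20, Daria:18, Emil:20, Eva:21, Giulia:18, Miro:26, Nadia:22, Oskar:18, Udo:24, Vikram:15, Yara:16, Zubin:20.
The smallest farness is 15, for Vikram, so Vikram has the highest closeness.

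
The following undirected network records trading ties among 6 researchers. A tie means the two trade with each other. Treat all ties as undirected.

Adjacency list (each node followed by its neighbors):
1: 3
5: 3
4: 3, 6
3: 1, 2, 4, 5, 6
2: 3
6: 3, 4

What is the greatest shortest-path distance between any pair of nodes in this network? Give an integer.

2

Eccentricity of each node (its greatest distance to any other): 1:2, 2:2, 3:1, 4:2, 5:2, 6:2.
The maximum eccentricity is 2, realized for instance by the pair 5–6 via 5 – 3 – 6. So the diameter is 2.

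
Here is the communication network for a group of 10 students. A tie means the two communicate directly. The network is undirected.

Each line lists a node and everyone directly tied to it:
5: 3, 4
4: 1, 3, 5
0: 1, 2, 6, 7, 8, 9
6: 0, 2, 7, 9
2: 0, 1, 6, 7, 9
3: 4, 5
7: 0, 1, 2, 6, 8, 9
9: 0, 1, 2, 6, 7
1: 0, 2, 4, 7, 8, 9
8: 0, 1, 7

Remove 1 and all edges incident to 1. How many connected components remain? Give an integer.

Without 1, the remaining ties split the others into: {3, 4, 5}; {0, 2, 6, 7, 8, 9}.
That's 2 separate components.

2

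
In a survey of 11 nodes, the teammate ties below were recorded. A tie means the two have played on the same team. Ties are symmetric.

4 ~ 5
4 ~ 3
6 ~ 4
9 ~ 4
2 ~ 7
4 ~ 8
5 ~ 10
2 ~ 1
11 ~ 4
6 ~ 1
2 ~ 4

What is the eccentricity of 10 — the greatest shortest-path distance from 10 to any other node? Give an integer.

Distances from 10: 1:4, 2:3, 3:3, 4:2, 5:1, 6:3, 7:4, 8:3, 9:3, 11:3.
The largest is 4 (to 1 and 7), so the eccentricity of 10 is 4.

4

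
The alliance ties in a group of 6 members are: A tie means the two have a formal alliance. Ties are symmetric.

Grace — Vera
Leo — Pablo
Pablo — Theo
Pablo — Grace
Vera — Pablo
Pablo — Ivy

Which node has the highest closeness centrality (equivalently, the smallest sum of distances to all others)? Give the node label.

Pablo

Farness (sum of distances to all others) for each node — Grace:8, Ivy:9, Leo:9, Pablo:5, Theo:9, Vera:8.
The smallest farness is 5, for Pablo, so Pablo has the highest closeness.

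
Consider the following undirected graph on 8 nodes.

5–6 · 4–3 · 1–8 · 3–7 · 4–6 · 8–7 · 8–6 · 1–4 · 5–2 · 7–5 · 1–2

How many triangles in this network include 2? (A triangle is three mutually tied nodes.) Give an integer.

0

2's neighbors are 1 and 5, but none of them are tied to each other, so no triangle contains 2.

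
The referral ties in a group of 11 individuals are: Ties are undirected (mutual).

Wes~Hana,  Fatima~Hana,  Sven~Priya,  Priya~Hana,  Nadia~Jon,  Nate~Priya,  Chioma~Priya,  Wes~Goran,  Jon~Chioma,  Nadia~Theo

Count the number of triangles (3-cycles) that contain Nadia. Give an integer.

Nadia's neighbors are Jon and Theo, but none of them are tied to each other, so no triangle contains Nadia.

0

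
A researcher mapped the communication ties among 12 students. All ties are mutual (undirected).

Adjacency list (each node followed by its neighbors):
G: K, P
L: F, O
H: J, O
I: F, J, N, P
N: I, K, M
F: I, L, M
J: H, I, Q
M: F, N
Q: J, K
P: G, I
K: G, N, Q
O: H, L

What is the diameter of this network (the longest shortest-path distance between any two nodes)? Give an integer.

5

Eccentricity of each node (its greatest distance to any other): F:3, G:5, H:4, I:3, J:3, K:4, L:4, M:4, N:4, O:5, P:4, Q:4.
The maximum eccentricity is 5, realized for instance by the pair G–O via G – P – I – J – H – O. So the diameter is 5.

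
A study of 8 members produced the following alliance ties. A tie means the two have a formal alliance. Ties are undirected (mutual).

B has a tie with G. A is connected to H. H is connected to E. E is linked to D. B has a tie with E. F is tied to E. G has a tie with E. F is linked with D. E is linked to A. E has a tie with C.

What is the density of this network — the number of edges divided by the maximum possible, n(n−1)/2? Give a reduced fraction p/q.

There are 10 edges and 8 nodes, so the maximum possible is C(8,2) = 28.
Density = 10/28 = 5/14.

5/14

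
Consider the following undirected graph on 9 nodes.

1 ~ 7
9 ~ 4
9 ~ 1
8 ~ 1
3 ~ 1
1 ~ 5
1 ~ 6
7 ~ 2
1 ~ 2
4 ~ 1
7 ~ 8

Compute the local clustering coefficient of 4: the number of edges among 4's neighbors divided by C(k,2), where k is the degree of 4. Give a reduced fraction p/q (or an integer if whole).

4's neighbors: 1 and 9 (k = 2).
Possible neighbor pairs: C(2,2) = 1. Edges among them: 1–9 → e = 1.
Clustering(4) = 1/1.

1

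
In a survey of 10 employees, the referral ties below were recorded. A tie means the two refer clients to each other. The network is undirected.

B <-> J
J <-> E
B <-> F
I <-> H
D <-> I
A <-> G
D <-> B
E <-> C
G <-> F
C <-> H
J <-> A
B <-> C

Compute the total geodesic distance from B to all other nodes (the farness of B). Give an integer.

14

Distances from B: A:2, C:1, D:1, E:2, F:1, G:2, H:2, I:2, J:1.
Sum = 2 + 1 + 1 + 2 + 1 + 2 + 2 + 2 + 1 = 14.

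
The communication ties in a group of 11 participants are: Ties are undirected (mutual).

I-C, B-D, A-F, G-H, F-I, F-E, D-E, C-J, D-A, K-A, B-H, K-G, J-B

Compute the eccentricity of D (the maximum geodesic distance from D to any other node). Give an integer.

3

Distances from D: A:1, B:1, C:3, E:1, F:2, G:3, H:2, I:3, J:2, K:2.
The largest is 3 (to G, C, and I), so the eccentricity of D is 3.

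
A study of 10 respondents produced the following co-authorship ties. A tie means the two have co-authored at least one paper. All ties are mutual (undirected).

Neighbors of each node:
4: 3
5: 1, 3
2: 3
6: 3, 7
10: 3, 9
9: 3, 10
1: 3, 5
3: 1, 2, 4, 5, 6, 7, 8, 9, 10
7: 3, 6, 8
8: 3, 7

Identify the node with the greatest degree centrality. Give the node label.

Degrees — 1:2, 2:1, 3:9, 4:1, 5:2, 6:2, 7:3, 8:2, 9:2, 10:2.
The maximum is 9, attained only by 3.

3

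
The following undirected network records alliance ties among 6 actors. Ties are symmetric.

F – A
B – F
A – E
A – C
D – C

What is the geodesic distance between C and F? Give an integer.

One shortest route is C – A – F, which uses 2 edges, and C and F are not directly tied, so nothing shorter exists. So d(C,F) = 2.

2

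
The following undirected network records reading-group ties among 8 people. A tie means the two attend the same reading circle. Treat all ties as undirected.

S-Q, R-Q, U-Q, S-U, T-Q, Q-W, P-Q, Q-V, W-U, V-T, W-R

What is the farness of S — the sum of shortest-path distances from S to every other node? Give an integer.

Distances from S: P:2, Q:1, R:2, T:2, U:1, V:2, W:2.
Sum = 2 + 1 + 2 + 2 + 1 + 2 + 2 = 12.

12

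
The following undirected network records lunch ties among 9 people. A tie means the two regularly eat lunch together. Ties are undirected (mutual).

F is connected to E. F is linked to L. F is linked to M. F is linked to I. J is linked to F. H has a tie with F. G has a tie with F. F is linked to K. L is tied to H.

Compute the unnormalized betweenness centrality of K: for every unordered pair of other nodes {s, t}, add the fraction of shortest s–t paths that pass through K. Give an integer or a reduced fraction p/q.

No shortest path between any pair of other nodes passes through K.
Summing the contributions gives betweenness(K) = 0.

0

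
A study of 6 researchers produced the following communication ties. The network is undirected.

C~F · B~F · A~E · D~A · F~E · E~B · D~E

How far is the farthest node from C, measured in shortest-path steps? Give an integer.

Distances from C: A:3, B:2, D:3, E:2, F:1.
The largest is 3 (to D and A), so the eccentricity of C is 3.

3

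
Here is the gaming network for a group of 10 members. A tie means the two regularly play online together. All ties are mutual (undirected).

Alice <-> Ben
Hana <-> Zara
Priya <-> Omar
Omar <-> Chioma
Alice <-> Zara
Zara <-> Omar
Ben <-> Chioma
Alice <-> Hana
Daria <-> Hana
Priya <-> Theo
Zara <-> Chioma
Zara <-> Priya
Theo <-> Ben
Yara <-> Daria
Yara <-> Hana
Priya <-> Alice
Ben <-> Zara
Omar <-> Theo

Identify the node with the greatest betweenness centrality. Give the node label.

Unnormalized betweenness of each node: Alice:68/15, Ben:91/30, Chioma:1/3, Daria:0, Hana:14, Omar:29/15, Priya:38/15, Theo:2/3, Yara:0, Zara:389/30.
Hana has the largest value, 14, making it the main broker — the node through which the most shortest paths run.

Hana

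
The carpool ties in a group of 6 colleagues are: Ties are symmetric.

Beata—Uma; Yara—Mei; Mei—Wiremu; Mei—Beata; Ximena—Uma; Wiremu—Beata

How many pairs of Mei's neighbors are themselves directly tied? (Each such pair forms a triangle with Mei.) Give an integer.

1

Mei's neighbors: Beata, Wiremu, and Yara.
Neighbor pairs that are themselves tied: Mei–Beata–Wiremu. Each forms one triangle with Mei, for 1 in total.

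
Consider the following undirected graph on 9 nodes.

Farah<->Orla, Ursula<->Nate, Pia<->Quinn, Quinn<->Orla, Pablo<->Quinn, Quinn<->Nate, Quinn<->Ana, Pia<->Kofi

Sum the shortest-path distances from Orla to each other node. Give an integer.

Distances from Orla: Ana:2, Farah:1, Kofi:3, Nate:2, Pablo:2, Pia:2, Quinn:1, Ursula:3.
Sum = 2 + 1 + 3 + 2 + 2 + 2 + 1 + 3 = 16.

16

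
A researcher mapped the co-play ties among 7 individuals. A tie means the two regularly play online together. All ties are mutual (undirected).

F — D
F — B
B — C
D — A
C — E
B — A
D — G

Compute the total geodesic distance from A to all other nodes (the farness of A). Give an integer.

Distances from A: B:1, C:2, D:1, E:3, F:2, G:2.
Sum = 1 + 2 + 1 + 3 + 2 + 2 = 11.

11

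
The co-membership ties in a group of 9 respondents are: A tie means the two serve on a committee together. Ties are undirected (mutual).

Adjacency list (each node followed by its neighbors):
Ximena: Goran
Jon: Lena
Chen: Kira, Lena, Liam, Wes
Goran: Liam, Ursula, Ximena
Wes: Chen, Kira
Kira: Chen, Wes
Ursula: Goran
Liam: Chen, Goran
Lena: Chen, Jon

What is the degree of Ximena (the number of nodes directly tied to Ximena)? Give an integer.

Ximena is directly tied to Goran. That is 1 neighbor, so the degree of Ximena is 1.

1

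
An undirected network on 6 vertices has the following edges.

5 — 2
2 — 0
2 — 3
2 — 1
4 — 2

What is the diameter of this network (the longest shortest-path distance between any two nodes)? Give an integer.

2

Eccentricity of each node (its greatest distance to any other): 0:2, 1:2, 2:1, 3:2, 4:2, 5:2.
The maximum eccentricity is 2, realized for instance by the pair 1–3 via 1 – 2 – 3. So the diameter is 2.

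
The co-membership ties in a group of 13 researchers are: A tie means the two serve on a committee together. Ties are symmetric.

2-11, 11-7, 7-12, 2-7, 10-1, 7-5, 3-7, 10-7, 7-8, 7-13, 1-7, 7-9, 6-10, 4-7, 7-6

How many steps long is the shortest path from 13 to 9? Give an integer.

2

One shortest route is 13 – 7 – 9, which uses 2 edges, and 13 and 9 are not directly tied, so nothing shorter exists. So d(13,9) = 2.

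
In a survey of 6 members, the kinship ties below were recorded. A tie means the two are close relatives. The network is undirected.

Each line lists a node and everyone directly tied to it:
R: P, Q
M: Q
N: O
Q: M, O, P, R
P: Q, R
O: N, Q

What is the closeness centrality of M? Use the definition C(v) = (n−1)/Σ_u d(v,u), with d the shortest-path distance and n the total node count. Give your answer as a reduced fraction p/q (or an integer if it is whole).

Distances from M: N:3, O:2, P:2, Q:1, R:2. Sum = 10.
n = 6, so closeness = 5/10 = 1/2.

1/2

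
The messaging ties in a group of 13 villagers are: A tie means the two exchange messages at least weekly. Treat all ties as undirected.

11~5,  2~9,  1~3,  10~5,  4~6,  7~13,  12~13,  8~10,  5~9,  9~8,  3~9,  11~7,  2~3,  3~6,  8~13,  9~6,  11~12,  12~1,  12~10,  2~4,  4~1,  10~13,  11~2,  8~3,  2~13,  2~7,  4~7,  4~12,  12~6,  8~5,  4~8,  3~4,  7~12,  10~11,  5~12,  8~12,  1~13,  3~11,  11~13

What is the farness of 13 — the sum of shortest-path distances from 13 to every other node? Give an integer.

17

Distances from 13: 1:1, 2:1, 3:2, 4:2, 5:2, 6:2, 7:1, 8:1, 9:2, 10:1, 11:1, 12:1.
Sum = 1 + 1 + 2 + 2 + 2 + 2 + 1 + 1 + 2 + 1 + 1 + 1 = 17.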